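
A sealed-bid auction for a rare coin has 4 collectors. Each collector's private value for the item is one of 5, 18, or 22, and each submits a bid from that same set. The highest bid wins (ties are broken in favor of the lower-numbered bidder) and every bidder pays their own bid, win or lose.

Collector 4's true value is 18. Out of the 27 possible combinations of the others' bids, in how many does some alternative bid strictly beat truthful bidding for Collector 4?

26

Others bid (5, 5, 18): truth gives -18; bid 22 gives -4 > -18. Violating.
Others bid (5, 5, 22): truth gives -18; bid 5 gives -5 > -18. Violating.
Others bid (5, 18, 5): truth gives -18; bid 22 gives -4 > -18. Violating.
Others bid (5, 18, 18): truth gives -18; bid 22 gives -4 > -18. Violating.
Others bid (5, 5, 5): truth gives 0; no alternative beats it.
(Checking all 27 profiles: 26 have a profitable deviation, 1 does not.)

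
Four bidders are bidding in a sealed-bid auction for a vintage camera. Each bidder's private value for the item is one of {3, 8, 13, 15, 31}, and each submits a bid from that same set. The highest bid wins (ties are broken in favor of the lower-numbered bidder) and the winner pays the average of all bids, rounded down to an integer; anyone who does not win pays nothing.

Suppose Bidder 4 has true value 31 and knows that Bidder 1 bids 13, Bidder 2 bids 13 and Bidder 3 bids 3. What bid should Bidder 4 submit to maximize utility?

15

Bid 3: loses, pays 0, utility 0.
Bid 8: loses, pays 0, utility 0.
Bid 13: loses, pays 0, utility 0.
Bid 15: wins, pays 11, utility 31 - 11 = 20.
Bid 31: wins, pays 15, utility 31 - 15 = 16.
The best choice is 15 with utility 20.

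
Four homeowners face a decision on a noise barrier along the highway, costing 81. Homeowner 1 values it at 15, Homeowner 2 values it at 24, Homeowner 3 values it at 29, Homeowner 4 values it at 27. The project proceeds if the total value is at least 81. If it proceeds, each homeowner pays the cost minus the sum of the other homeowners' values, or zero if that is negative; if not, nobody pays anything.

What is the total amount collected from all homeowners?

39

Total value 95 ≥ cost 81, so it is built.
Homeowner 1: others sum to 80; max(0, 81 - 80) = 1.
Homeowner 2: others sum to 71; max(0, 81 - 71) = 10.
Homeowner 3: others sum to 66; max(0, 81 - 66) = 15.
Homeowner 4: others sum to 68; max(0, 81 - 68) = 13.
Total collected = 1 + 10 + 15 + 13 = 39.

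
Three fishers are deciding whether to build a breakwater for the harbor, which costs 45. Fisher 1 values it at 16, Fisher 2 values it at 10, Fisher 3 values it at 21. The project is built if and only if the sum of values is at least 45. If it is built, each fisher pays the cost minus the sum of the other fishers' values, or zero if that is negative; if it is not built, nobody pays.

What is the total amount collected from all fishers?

Total value 47 ≥ cost 45, so it is built.
Fisher 1: others sum to 31; max(0, 45 - 31) = 14.
Fisher 2: others sum to 37; max(0, 45 - 37) = 8.
Fisher 3: others sum to 26; max(0, 45 - 26) = 19.
Total collected = 14 + 8 + 19 = 41.

41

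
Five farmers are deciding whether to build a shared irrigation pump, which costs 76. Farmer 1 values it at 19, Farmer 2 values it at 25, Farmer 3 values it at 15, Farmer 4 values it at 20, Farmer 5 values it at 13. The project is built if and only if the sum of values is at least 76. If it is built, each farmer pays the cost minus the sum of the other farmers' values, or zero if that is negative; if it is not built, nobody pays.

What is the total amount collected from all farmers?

16

Total value 92 ≥ cost 76, so it is built.
Farmer 1: others sum to 73; max(0, 76 - 73) = 3.
Farmer 2: others sum to 67; max(0, 76 - 67) = 9.
Farmer 3: others sum to 77; max(0, 76 - 77) = 0.
Farmer 4: others sum to 72; max(0, 76 - 72) = 4.
Farmer 5: others sum to 79; max(0, 76 - 79) = 0.
Total collected = 3 + 9 + 0 + 4 + 0 = 16.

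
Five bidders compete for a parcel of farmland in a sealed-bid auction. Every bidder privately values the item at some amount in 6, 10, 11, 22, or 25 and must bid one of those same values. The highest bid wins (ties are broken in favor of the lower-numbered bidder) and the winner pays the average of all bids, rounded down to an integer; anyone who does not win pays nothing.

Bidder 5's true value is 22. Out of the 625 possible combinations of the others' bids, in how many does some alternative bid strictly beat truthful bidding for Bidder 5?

Others bid (6, 6, 6, 6): truth gives 13; bid 10 gives 16 > 13. Violating.
Others bid (6, 6, 6, 10): truth gives 12; bid 11 gives 15 > 12. Violating.
Others bid (6, 6, 6, 22): truth gives 0; bid 25 gives 9 > 0. Violating.
Others bid (6, 6, 10, 6): truth gives 12; bid 11 gives 15 > 12. Violating.
Others bid (6, 6, 6, 11): truth gives 12; no alternative beats it.
Others bid (6, 6, 6, 25): truth gives 0; no alternative beats it.
(Checking all 625 profiles: 190 have a profitable deviation, 435 do not.)

190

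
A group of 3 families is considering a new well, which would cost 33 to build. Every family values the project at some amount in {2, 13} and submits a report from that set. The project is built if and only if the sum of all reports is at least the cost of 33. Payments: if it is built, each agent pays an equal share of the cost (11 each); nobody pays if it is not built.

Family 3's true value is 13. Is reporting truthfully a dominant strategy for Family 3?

Check each profile of the others' reports and compare truth against every alternative report.
Others report (13, 13): truth gives 2, best alternative gives 0.
Others report (2, 2): truth gives 0, best alternative gives 0.
Others report (2, 13): truth gives 0, best alternative gives 0.
Others report (13, 2): truth gives 0, best alternative gives 0.
In every case the truthful report is at least as good as any alternative, so it is a dominant strategy.

Yes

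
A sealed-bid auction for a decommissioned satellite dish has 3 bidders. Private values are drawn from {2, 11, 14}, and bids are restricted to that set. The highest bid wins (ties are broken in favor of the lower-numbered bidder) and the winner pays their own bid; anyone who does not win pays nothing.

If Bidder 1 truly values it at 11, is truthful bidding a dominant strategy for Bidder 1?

No

Consider the case where Bidder 2 bids 2 and Bidder 3 bids 2.
Truthful bid 11: wins, pays 11, utility 11 - 11 = 0.
Bid 2 instead: wins, pays 2, utility 11 - 2 = 9.
Since 9 > 0, bidding 2 is strictly better here, so truthful bidding is not dominant.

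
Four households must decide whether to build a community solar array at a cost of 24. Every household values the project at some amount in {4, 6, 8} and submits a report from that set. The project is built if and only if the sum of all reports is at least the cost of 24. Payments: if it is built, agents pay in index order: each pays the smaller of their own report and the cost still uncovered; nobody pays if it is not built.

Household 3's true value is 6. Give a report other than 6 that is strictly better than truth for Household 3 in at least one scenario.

Suppose Household 1 reports 4, Household 2 reports 8 and Household 4 reports 8.
Report 6: project built, pays 6, utility 6 - 6 = 0.
Report 4: project built, pays 4, utility 6 - 4 = 2.
So reporting 4 beats truth here (2 > 0).

4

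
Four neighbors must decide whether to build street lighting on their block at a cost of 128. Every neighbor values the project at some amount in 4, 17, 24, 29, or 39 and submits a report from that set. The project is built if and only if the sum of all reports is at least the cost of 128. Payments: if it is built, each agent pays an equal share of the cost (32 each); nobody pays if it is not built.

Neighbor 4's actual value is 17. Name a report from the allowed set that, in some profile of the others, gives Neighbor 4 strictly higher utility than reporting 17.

4

Suppose Neighbor 1 reports 39, Neighbor 2 reports 39 and Neighbor 3 reports 39.
Report 17: project built, pays 32, utility 17 - 32 = -15.
Report 4: project not built, utility 0.
So reporting 4 beats truth here (0 > -15).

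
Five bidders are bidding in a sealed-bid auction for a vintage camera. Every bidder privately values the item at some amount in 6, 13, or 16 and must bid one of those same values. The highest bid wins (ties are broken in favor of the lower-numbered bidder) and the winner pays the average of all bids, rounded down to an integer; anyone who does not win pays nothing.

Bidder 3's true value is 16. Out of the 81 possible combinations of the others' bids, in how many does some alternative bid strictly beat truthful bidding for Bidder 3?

3

Others bid (6, 6, 6, 6): truth gives 8; bid 13 gives 9 > 8. Violating.
Others bid (6, 6, 6, 13): truth gives 7; bid 13 gives 8 > 7. Violating.
Others bid (6, 6, 13, 6): truth gives 7; bid 13 gives 8 > 7. Violating.
Others bid (6, 6, 6, 16): truth gives 6; no alternative beats it.
Others bid (6, 6, 13, 13): truth gives 6; no alternative beats it.
(Checking all 81 profiles: 3 have a profitable deviation, 78 do not.)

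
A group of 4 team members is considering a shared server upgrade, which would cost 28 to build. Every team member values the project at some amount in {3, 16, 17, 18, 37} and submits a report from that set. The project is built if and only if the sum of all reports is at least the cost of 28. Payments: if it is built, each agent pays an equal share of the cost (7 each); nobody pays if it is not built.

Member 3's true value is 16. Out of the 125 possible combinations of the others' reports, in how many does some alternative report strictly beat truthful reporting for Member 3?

1

Others report (3, 3, 3): truth gives 0; report 37 gives 9 > 0. Violating.
Others report (3, 3, 16): truth gives 9; no alternative beats it.
Others report (3, 3, 17): truth gives 9; no alternative beats it.
(Checking all 125 profiles: 1 has a profitable deviation, 124 do not.)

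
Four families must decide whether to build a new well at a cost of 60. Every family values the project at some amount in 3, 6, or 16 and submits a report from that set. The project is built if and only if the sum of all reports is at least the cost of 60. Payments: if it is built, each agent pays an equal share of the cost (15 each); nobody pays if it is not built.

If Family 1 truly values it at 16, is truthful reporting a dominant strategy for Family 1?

Yes

Check each profile of the others' reports and compare truth against every alternative report.
Others report (16, 16, 16): truth gives 1, best alternative gives 0.
Others report (3, 3, 3): truth gives 0, best alternative gives 0.
Others report (3, 3, 6): truth gives 0, best alternative gives 0.
Others report (3, 3, 16): truth gives 0, best alternative gives 0.
Others report (3, 6, 3): truth gives 0, best alternative gives 0.
Others report (3, 6, 6): truth gives 0, best alternative gives 0.
(Remaining 21 profiles checked similarly; truth is weakly best in each.)
In every case the truthful report is at least as good as any alternative, so it is a dominant strategy.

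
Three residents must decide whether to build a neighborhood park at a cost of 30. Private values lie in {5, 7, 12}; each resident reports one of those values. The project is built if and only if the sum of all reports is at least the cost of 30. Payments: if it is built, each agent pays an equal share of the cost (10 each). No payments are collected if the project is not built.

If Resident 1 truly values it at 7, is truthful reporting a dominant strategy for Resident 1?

No

Consider the case where Resident 2 reports 12 and Resident 3 reports 12.
Truthful report 7: project built, pays 10, utility 7 - 10 = -3.
Report 5 instead: project not built, utility 0.
Since 0 > -3, reporting 5 is strictly better here, so truthful reporting is not dominant.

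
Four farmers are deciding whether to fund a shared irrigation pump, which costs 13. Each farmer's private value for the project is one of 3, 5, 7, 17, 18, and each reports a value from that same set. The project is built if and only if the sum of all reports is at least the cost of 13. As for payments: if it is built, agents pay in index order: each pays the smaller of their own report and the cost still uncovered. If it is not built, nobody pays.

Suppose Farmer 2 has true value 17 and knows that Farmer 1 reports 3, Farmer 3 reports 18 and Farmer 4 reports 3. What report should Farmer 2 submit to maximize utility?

Report 3: project built, pays 3, utility 17 - 3 = 14.
Report 5: project built, pays 5, utility 17 - 5 = 12.
Report 7: project built, pays 7, utility 17 - 7 = 10.
Report 17: project built, pays 10, utility 17 - 10 = 7.
Report 18: project built, pays 10, utility 17 - 10 = 7.
The best choice is 3 with utility 14.

3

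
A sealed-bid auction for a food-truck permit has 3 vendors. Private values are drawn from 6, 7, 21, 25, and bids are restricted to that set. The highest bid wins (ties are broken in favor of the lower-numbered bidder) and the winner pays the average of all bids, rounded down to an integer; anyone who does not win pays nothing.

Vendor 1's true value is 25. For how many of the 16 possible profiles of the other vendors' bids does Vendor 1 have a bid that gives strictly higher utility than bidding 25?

Others bid (6, 6): truth gives 13; bid 6 gives 19 > 13. Violating.
Others bid (6, 7): truth gives 13; bid 7 gives 19 > 13. Violating.
Others bid (6, 21): truth gives 8; bid 21 gives 9 > 8. Violating.
Others bid (7, 6): truth gives 13; bid 7 gives 19 > 13. Violating.
Others bid (6, 25): truth gives 7; no alternative beats it.
Others bid (7, 25): truth gives 6; no alternative beats it.
(Checking all 16 profiles: 9 have a profitable deviation, 7 do not.)

9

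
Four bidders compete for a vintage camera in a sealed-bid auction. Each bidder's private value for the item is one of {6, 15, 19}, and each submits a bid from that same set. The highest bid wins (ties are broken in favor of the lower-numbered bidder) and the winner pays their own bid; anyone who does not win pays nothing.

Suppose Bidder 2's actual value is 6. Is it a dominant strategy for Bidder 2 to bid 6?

Yes

Check each profile of the others' bids and compare truth against every alternative bid.
Others bid (6, 6, 6): truth gives 0, best alternative gives -9.
Others bid (6, 6, 15): truth gives 0, best alternative gives -9.
Others bid (6, 15, 6): truth gives 0, best alternative gives -9.
Others bid (6, 15, 15): truth gives 0, best alternative gives -9.
Others bid (6, 6, 19): truth gives 0, best alternative gives 0.
Others bid (6, 15, 19): truth gives 0, best alternative gives 0.
(Remaining 21 profiles checked similarly; truth is weakly best in each.)
In every case the truthful bid is at least as good as any alternative, so it is a dominant strategy.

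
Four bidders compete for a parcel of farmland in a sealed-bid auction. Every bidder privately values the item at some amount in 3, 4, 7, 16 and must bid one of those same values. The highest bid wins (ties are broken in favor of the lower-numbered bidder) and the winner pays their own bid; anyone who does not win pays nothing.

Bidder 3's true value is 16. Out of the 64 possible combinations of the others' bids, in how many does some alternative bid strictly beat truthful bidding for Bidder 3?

12

Others bid (3, 3, 3): truth gives 0; bid 4 gives 12 > 0. Violating.
Others bid (3, 3, 4): truth gives 0; bid 4 gives 12 > 0. Violating.
Others bid (3, 3, 7): truth gives 0; bid 7 gives 9 > 0. Violating.
Others bid (3, 4, 3): truth gives 0; bid 7 gives 9 > 0. Violating.
Others bid (3, 3, 16): truth gives 0; no alternative beats it.
Others bid (3, 4, 16): truth gives 0; no alternative beats it.
(Checking all 64 profiles: 12 have a profitable deviation, 52 do not.)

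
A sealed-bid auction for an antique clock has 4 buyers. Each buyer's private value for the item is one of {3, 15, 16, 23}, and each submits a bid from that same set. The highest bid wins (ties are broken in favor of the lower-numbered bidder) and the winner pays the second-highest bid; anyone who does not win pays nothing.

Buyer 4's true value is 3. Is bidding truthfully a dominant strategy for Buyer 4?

Check each profile of the others' bids and compare truth against every alternative bid.
Others bid (3, 3, 3): truth gives 0, best alternative gives 0.
Others bid (3, 3, 15): truth gives 0, best alternative gives 0.
Others bid (3, 3, 16): truth gives 0, best alternative gives 0.
Others bid (3, 3, 23): truth gives 0, best alternative gives 0.
Others bid (3, 15, 3): truth gives 0, best alternative gives 0.
Others bid (3, 15, 15): truth gives 0, best alternative gives 0.
(Remaining 58 profiles checked similarly; truth is weakly best in each.)
In every case the truthful bid is at least as good as any alternative, so it is a dominant strategy.

Yes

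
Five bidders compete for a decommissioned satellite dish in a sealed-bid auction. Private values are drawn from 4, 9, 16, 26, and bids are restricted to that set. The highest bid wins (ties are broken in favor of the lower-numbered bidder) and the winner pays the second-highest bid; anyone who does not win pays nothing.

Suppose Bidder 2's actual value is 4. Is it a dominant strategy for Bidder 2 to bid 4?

Yes

Check each profile of the others' bids and compare truth against every alternative bid.
Others bid (4, 4, 4, 9): truth gives 0, best alternative gives -5.
Others bid (4, 4, 9, 4): truth gives 0, best alternative gives -5.
Others bid (4, 4, 9, 9): truth gives 0, best alternative gives -5.
Others bid (4, 9, 4, 4): truth gives 0, best alternative gives -5.
Others bid (4, 9, 4, 9): truth gives 0, best alternative gives -5.
Others bid (4, 9, 9, 4): truth gives 0, best alternative gives -5.
(Remaining 250 profiles checked similarly; truth is weakly best in each.)
In every case the truthful bid is at least as good as any alternative, so it is a dominant strategy.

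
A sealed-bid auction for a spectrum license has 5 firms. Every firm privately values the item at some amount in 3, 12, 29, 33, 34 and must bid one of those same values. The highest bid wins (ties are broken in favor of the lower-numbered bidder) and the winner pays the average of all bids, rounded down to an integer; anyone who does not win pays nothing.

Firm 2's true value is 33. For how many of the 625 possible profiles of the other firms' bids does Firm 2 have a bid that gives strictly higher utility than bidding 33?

Others bid (3, 3, 3, 3): truth gives 24; bid 12 gives 29 > 24. Violating.
Others bid (3, 3, 3, 12): truth gives 23; bid 12 gives 27 > 23. Violating.
Others bid (3, 3, 3, 29): truth gives 19; bid 29 gives 20 > 19. Violating.
Others bid (3, 3, 3, 34): truth gives 0; bid 34 gives 18 > 0. Violating.
Others bid (3, 3, 3, 33): truth gives 18; no alternative beats it.
Others bid (3, 3, 12, 33): truth gives 17; no alternative beats it.
(Checking all 625 profiles: 343 have a profitable deviation, 282 do not.)

343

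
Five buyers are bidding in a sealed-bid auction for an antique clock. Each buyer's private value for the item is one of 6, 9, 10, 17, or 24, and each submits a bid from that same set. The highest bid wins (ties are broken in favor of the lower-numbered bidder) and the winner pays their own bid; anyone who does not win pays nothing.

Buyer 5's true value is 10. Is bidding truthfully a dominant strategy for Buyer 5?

Consider the case where Buyer 1 bids 6, Buyer 2 bids 6, Buyer 3 bids 6 and Buyer 4 bids 6.
Truthful bid 10: wins, pays 10, utility 10 - 10 = 0.
Bid 9 instead: wins, pays 9, utility 10 - 9 = 1.
Since 1 > 0, bidding 9 is strictly better here, so truthful bidding is not dominant.

No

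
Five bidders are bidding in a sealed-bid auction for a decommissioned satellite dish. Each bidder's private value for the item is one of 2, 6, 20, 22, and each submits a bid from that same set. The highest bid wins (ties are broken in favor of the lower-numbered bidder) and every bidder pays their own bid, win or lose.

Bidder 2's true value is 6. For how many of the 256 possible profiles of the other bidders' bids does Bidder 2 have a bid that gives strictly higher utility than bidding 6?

248

Others bid (2, 2, 2, 20): truth gives -6; bid 2 gives -2 > -6. Violating.
Others bid (2, 2, 2, 22): truth gives -6; bid 2 gives -2 > -6. Violating.
Others bid (2, 2, 6, 20): truth gives -6; bid 2 gives -2 > -6. Violating.
Others bid (2, 2, 6, 22): truth gives -6; bid 2 gives -2 > -6. Violating.
Others bid (2, 2, 2, 2): truth gives 0; no alternative beats it.
Others bid (2, 2, 2, 6): truth gives 0; no alternative beats it.
(Checking all 256 profiles: 248 have a profitable deviation, 8 do not.)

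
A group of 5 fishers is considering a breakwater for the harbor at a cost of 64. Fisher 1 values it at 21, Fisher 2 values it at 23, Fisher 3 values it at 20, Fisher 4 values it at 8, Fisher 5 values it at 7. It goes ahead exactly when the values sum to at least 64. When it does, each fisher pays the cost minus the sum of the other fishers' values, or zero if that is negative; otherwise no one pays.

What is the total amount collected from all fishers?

19

Total value 79 ≥ cost 64, so it is built.
Fisher 1: others sum to 58; max(0, 64 - 58) = 6.
Fisher 2: others sum to 56; max(0, 64 - 56) = 8.
Fisher 3: others sum to 59; max(0, 64 - 59) = 5.
Fisher 4: others sum to 71; max(0, 64 - 71) = 0.
Fisher 5: others sum to 72; max(0, 64 - 72) = 0.
Total collected = 6 + 8 + 5 + 0 + 0 = 19.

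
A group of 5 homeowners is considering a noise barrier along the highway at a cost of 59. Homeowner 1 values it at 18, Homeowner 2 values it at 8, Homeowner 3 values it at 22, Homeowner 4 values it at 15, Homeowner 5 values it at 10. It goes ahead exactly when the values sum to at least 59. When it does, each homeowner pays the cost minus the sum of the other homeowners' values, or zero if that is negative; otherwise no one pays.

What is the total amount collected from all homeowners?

Total value 73 ≥ cost 59, so it is built.
Homeowner 1: others sum to 55; max(0, 59 - 55) = 4.
Homeowner 2: others sum to 65; max(0, 59 - 65) = 0.
Homeowner 3: others sum to 51; max(0, 59 - 51) = 8.
Homeowner 4: others sum to 58; max(0, 59 - 58) = 1.
Homeowner 5: others sum to 63; max(0, 59 - 63) = 0.
Total collected = 4 + 0 + 8 + 1 + 0 = 13.

13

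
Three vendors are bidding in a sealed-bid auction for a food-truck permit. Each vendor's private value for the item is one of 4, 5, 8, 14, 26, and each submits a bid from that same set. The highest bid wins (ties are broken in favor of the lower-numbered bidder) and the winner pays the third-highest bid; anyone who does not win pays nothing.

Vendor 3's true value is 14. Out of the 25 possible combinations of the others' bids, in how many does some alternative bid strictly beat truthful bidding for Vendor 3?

6

Others bid (4, 14): truth gives 0; bid 26 gives 10 > 0. Violating.
Others bid (5, 14): truth gives 0; bid 26 gives 9 > 0. Violating.
Others bid (8, 14): truth gives 0; bid 26 gives 6 > 0. Violating.
Others bid (14, 4): truth gives 0; bid 26 gives 10 > 0. Violating.
Others bid (4, 4): truth gives 10; no alternative beats it.
Others bid (4, 5): truth gives 10; no alternative beats it.
(Checking all 25 profiles: 6 have a profitable deviation, 19 do not.)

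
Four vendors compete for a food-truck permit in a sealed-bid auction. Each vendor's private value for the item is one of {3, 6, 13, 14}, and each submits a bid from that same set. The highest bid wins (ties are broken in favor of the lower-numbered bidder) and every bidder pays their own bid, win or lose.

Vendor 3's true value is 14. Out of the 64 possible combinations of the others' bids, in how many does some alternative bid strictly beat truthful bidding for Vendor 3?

Others bid (3, 3, 3): truth gives 0; bid 6 gives 8 > 0. Violating.
Others bid (3, 3, 6): truth gives 0; bid 6 gives 8 > 0. Violating.
Others bid (3, 3, 13): truth gives 0; bid 13 gives 1 > 0. Violating.
Others bid (3, 6, 3): truth gives 0; bid 13 gives 1 > 0. Violating.
Others bid (3, 3, 14): truth gives 0; no alternative beats it.
Others bid (3, 6, 14): truth gives 0; no alternative beats it.
(Checking all 64 profiles: 40 have a profitable deviation, 24 do not.)

40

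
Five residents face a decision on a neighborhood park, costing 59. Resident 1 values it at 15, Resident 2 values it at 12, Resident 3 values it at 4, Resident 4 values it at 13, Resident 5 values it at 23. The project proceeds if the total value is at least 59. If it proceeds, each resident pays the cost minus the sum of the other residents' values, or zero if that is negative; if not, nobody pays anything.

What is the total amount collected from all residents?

Total value 67 ≥ cost 59, so it is built.
Resident 1: others sum to 52; max(0, 59 - 52) = 7.
Resident 2: others sum to 55; max(0, 59 - 55) = 4.
Resident 3: others sum to 63; max(0, 59 - 63) = 0.
Resident 4: others sum to 54; max(0, 59 - 54) = 5.
Resident 5: others sum to 44; max(0, 59 - 44) = 15.
Total collected = 7 + 4 + 0 + 5 + 15 = 31.

31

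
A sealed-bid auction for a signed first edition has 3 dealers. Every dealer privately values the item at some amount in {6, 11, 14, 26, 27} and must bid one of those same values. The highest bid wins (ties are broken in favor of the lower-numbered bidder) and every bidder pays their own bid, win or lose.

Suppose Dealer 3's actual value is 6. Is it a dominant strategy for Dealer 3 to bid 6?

No

Consider the case where Dealer 1 bids 6 and Dealer 2 bids 6.
Truthful bid 6: loses but pays 6, utility -6.
Bid 11 instead: wins, pays 11, utility 6 - 11 = -5.
Since -5 > -6, bidding 11 is strictly better here, so truthful bidding is not dominant.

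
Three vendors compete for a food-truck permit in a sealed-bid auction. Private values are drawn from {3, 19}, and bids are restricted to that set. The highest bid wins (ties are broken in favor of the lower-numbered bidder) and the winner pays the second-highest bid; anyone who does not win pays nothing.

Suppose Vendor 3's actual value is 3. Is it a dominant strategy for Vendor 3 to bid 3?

Check each profile of the others' bids and compare truth against every alternative bid.
Others bid (3, 3): truth gives 0, best alternative gives 0.
Others bid (3, 19): truth gives 0, best alternative gives 0.
Others bid (19, 3): truth gives 0, best alternative gives 0.
Others bid (19, 19): truth gives 0, best alternative gives 0.
In every case the truthful bid is at least as good as any alternative, so it is a dominant strategy.

Yes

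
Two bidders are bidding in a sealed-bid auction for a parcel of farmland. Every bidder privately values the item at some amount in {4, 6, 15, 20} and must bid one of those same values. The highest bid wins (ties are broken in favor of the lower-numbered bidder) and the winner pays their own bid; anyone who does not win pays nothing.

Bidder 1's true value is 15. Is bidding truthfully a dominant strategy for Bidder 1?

Consider the case where Bidder 2 bids 4.
Truthful bid 15: wins, pays 15, utility 15 - 15 = 0.
Bid 4 instead: wins, pays 4, utility 15 - 4 = 11.
Since 11 > 0, bidding 4 is strictly better here, so truthful bidding is not dominant.

No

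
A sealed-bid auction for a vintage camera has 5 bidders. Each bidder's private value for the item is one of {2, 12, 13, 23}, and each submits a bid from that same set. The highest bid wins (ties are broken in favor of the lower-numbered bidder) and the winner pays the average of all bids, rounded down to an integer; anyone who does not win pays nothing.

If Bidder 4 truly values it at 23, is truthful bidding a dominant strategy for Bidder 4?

No

Consider the case where Bidder 1 bids 2, Bidder 2 bids 2, Bidder 3 bids 2 and Bidder 5 bids 2.
Truthful bid 23: wins, pays 6, utility 23 - 6 = 17.
Bid 12 instead: wins, pays 4, utility 23 - 4 = 19.
Since 19 > 17, bidding 12 is strictly better here, so truthful bidding is not dominant.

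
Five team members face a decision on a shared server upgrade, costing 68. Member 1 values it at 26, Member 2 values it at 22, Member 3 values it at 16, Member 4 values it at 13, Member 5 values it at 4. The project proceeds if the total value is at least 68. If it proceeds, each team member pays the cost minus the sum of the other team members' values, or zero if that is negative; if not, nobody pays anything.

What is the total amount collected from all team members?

Total value 81 ≥ cost 68, so it is built.
Member 1: others sum to 55; max(0, 68 - 55) = 13.
Member 2: others sum to 59; max(0, 68 - 59) = 9.
Member 3: others sum to 65; max(0, 68 - 65) = 3.
Member 4: others sum to 68; max(0, 68 - 68) = 0.
Member 5: others sum to 77; max(0, 68 - 77) = 0.
Total collected = 13 + 9 + 3 + 0 + 0 = 25.

25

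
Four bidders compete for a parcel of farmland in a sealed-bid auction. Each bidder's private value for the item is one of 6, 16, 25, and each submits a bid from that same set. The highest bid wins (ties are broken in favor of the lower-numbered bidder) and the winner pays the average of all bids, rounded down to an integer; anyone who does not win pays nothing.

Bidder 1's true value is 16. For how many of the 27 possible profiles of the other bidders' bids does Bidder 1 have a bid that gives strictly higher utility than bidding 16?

4

Others bid (6, 6, 6): truth gives 8; bid 6 gives 10 > 8. Violating.
Others bid (6, 6, 25): truth gives 0; bid 25 gives 1 > 0. Violating.
Others bid (6, 25, 6): truth gives 0; bid 25 gives 1 > 0. Violating.
Others bid (25, 6, 6): truth gives 0; bid 25 gives 1 > 0. Violating.
Others bid (6, 6, 16): truth gives 5; no alternative beats it.
Others bid (6, 16, 6): truth gives 5; no alternative beats it.
(Checking all 27 profiles: 4 have a profitable deviation, 23 do not.)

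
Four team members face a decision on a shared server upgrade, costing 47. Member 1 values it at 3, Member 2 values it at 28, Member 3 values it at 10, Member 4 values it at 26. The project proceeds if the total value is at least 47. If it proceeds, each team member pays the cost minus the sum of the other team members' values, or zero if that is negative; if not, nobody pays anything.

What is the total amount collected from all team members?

Total value 67 ≥ cost 47, so it is built.
Member 1: others sum to 64; max(0, 47 - 64) = 0.
Member 2: others sum to 39; max(0, 47 - 39) = 8.
Member 3: others sum to 57; max(0, 47 - 57) = 0.
Member 4: others sum to 41; max(0, 47 - 41) = 6.
Total collected = 0 + 8 + 0 + 6 = 14.

14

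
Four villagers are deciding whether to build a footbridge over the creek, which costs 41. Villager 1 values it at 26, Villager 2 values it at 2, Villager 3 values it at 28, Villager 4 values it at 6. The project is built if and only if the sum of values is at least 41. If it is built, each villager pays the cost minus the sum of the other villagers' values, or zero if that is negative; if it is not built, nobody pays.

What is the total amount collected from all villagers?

Total value 62 ≥ cost 41, so it is built.
Villager 1: others sum to 36; max(0, 41 - 36) = 5.
Villager 2: others sum to 60; max(0, 41 - 60) = 0.
Villager 3: others sum to 34; max(0, 41 - 34) = 7.
Villager 4: others sum to 56; max(0, 41 - 56) = 0.
Total collected = 5 + 0 + 7 + 0 = 12.

12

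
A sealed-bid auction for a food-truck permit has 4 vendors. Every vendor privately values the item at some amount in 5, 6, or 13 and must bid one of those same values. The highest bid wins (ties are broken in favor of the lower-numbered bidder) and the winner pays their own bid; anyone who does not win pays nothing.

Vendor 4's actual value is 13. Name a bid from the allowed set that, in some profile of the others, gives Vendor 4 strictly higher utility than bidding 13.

6

Suppose Vendor 1 bids 5, Vendor 2 bids 5 and Vendor 3 bids 5.
Bid 13: wins, pays 13, utility 13 - 13 = 0.
Bid 6: wins, pays 6, utility 13 - 6 = 7.
So bidding 6 beats truth here (7 > 0).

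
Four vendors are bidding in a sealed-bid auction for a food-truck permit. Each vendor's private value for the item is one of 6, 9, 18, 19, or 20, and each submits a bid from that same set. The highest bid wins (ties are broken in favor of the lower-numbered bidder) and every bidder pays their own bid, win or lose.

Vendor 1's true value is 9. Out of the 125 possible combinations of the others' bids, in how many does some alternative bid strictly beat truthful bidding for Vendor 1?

Others bid (6, 6, 6): truth gives 0; bid 6 gives 3 > 0. Violating.
Others bid (6, 6, 18): truth gives -9; bid 6 gives -6 > -9. Violating.
Others bid (6, 6, 19): truth gives -9; bid 6 gives -6 > -9. Violating.
Others bid (6, 6, 20): truth gives -9; bid 6 gives -6 > -9. Violating.
Others bid (6, 6, 9): truth gives 0; no alternative beats it.
Others bid (6, 9, 6): truth gives 0; no alternative beats it.
(Checking all 125 profiles: 118 have a profitable deviation, 7 do not.)

118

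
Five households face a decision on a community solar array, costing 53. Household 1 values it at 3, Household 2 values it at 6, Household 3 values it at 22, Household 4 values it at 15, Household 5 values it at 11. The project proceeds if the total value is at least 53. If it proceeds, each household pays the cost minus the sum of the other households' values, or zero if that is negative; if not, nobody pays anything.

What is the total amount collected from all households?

38

Total value 57 ≥ cost 53, so it is built.
Household 1: others sum to 54; max(0, 53 - 54) = 0.
Household 2: others sum to 51; max(0, 53 - 51) = 2.
Household 3: others sum to 35; max(0, 53 - 35) = 18.
Household 4: others sum to 42; max(0, 53 - 42) = 11.
Household 5: others sum to 46; max(0, 53 - 46) = 7.
Total collected = 0 + 2 + 18 + 11 + 7 = 38.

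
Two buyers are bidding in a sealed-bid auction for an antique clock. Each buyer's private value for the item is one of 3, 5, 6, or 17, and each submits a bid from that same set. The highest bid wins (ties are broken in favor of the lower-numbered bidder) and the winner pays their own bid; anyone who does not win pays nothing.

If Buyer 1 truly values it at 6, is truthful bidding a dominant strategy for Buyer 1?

No

Consider the case where Buyer 2 bids 3.
Truthful bid 6: wins, pays 6, utility 6 - 6 = 0.
Bid 3 instead: wins, pays 3, utility 6 - 3 = 3.
Since 3 > 0, bidding 3 is strictly better here, so truthful bidding is not dominant.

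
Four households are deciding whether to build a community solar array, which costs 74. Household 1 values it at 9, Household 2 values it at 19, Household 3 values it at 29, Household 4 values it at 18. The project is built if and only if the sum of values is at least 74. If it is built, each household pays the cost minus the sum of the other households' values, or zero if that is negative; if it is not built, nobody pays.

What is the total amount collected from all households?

Total value 75 ≥ cost 74, so it is built.
Household 1: others sum to 66; max(0, 74 - 66) = 8.
Household 2: others sum to 56; max(0, 74 - 56) = 18.
Household 3: others sum to 46; max(0, 74 - 46) = 28.
Household 4: others sum to 57; max(0, 74 - 57) = 17.
Total collected = 8 + 18 + 28 + 17 = 71.

71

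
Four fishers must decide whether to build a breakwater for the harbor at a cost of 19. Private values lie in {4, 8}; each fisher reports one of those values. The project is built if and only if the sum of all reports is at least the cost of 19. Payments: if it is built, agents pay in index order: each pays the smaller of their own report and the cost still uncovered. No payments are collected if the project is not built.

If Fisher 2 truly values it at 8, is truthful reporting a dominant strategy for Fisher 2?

Consider the case where Fisher 1 reports 4, Fisher 3 reports 4 and Fisher 4 reports 8.
Truthful report 8: project built, pays 8, utility 8 - 8 = 0.
Report 4 instead: project built, pays 4, utility 8 - 4 = 4.
Since 4 > 0, reporting 4 is strictly better here, so truthful reporting is not dominant.

No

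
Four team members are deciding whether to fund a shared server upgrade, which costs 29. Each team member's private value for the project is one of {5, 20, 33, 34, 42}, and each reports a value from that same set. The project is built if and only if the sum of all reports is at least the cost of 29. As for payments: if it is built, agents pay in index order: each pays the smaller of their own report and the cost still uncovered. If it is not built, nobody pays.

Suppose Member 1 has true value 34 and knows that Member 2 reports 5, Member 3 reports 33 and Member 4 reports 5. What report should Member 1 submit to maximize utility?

Report 5: project built, pays 5, utility 34 - 5 = 29.
Report 20: project built, pays 20, utility 34 - 20 = 14.
Report 33: project built, pays 29, utility 34 - 29 = 5.
Report 34: project built, pays 29, utility 34 - 29 = 5.
Report 42: project built, pays 29, utility 34 - 29 = 5.
The best choice is 5 with utility 29.

5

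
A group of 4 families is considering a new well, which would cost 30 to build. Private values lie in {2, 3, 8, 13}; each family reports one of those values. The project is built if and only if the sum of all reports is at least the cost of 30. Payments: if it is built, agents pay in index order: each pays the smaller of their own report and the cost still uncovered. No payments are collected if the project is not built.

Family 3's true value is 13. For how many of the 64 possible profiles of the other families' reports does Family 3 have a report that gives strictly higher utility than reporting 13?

26

Others report (2, 8, 13): truth gives 0; report 8 gives 5 > 0. Violating.
Others report (2, 13, 8): truth gives 0; report 8 gives 5 > 0. Violating.
Others report (2, 13, 13): truth gives 0; report 2 gives 11 > 0. Violating.
Others report (3, 8, 13): truth gives 0; report 8 gives 5 > 0. Violating.
Others report (2, 2, 2): truth gives 0; no alternative beats it.
Others report (2, 2, 3): truth gives 0; no alternative beats it.
(Checking all 64 profiles: 26 have a profitable deviation, 38 do not.)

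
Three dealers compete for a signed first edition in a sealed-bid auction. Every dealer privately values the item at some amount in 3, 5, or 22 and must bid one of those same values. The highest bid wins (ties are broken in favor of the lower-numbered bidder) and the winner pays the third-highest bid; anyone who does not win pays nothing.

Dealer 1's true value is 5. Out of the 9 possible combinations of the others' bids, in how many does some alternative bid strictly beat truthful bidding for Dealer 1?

Others bid (3, 22): truth gives 0; bid 22 gives 2 > 0. Violating.
Others bid (22, 3): truth gives 0; bid 22 gives 2 > 0. Violating.
Others bid (3, 3): truth gives 2; no alternative beats it.
Others bid (3, 5): truth gives 2; no alternative beats it.
(Checking all 9 profiles: 2 have a profitable deviation, 7 do not.)

2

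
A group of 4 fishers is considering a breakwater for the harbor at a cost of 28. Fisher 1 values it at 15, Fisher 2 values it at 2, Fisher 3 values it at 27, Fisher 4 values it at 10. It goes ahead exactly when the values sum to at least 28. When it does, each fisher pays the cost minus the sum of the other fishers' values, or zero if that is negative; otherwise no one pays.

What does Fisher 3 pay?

1

Total value 54 ≥ cost 28, so the project is built.
The other fishers' values sum to 27.
Cost minus that sum is 28 - 27 = 1.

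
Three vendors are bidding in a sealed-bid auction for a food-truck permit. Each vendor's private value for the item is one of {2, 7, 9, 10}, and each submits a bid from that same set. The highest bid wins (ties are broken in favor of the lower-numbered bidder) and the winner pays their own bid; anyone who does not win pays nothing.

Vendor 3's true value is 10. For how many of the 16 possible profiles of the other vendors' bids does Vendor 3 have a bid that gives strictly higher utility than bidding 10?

4

Others bid (2, 2): truth gives 0; bid 7 gives 3 > 0. Violating.
Others bid (2, 7): truth gives 0; bid 9 gives 1 > 0. Violating.
Others bid (7, 2): truth gives 0; bid 9 gives 1 > 0. Violating.
Others bid (7, 7): truth gives 0; bid 9 gives 1 > 0. Violating.
Others bid (2, 9): truth gives 0; no alternative beats it.
Others bid (2, 10): truth gives 0; no alternative beats it.
(Checking all 16 profiles: 4 have a profitable deviation, 12 do not.)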